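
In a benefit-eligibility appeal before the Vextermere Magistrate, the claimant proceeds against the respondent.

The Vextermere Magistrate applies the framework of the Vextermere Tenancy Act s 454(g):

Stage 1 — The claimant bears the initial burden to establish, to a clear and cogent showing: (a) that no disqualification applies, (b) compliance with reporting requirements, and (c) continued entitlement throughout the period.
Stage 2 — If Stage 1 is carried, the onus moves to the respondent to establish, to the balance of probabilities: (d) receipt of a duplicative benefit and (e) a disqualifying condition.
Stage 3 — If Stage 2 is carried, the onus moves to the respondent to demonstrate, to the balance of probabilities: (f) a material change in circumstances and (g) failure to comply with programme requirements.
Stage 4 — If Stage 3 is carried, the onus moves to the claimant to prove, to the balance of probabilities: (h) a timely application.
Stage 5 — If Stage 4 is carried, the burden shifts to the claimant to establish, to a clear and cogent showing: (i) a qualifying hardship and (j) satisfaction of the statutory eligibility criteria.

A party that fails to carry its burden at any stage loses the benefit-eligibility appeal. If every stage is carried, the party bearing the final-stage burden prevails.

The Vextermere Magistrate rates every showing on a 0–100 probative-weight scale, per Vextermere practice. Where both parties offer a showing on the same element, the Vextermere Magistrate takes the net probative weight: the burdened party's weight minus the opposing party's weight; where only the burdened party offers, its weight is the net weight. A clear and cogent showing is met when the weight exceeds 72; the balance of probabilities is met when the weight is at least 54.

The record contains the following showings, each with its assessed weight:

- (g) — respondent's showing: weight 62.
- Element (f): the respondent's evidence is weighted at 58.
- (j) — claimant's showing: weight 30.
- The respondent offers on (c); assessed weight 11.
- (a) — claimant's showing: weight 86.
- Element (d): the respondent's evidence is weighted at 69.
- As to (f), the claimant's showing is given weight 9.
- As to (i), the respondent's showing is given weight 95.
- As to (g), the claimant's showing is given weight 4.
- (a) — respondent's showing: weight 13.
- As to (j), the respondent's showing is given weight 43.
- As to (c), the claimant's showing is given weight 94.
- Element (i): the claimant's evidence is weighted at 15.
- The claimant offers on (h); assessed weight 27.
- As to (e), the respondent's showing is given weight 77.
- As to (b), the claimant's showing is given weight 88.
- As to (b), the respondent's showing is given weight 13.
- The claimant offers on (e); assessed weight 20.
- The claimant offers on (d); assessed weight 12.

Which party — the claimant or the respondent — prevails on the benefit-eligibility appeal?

Stage 1 — burden on claimant; standard: a clear and cogent showing (weight exceeds 72).
    (a): 86 − 13 = 73 > 72 [met]
    (b): 88 − 13 = 75 > 72 [met]
    (c): 94 − 11 = 83 > 72 [met]
  Stage 1 carried; the burden shifts to the respondent.
Stage 2 — burden on respondent; standard: the balance of probabilities (weight is at least 54).
    (d): 69 − 12 = 57 ≥ 54 [met]
    (e): 77 − 20 = 57 ≥ 54 [met]
  All elements met. The respondent retains the burden for Stage 3.
Stage 3 — burden on respondent; standard: the balance of probabilities (weight is at least 54).
    (f): 58 − 9 = 49 < 54 [not met]
    (g): 62 − 4 = 58 ≥ 54 [met]
  Stage 3 not carried; the respondent fails its burden.
So the claimant prevails.

claimant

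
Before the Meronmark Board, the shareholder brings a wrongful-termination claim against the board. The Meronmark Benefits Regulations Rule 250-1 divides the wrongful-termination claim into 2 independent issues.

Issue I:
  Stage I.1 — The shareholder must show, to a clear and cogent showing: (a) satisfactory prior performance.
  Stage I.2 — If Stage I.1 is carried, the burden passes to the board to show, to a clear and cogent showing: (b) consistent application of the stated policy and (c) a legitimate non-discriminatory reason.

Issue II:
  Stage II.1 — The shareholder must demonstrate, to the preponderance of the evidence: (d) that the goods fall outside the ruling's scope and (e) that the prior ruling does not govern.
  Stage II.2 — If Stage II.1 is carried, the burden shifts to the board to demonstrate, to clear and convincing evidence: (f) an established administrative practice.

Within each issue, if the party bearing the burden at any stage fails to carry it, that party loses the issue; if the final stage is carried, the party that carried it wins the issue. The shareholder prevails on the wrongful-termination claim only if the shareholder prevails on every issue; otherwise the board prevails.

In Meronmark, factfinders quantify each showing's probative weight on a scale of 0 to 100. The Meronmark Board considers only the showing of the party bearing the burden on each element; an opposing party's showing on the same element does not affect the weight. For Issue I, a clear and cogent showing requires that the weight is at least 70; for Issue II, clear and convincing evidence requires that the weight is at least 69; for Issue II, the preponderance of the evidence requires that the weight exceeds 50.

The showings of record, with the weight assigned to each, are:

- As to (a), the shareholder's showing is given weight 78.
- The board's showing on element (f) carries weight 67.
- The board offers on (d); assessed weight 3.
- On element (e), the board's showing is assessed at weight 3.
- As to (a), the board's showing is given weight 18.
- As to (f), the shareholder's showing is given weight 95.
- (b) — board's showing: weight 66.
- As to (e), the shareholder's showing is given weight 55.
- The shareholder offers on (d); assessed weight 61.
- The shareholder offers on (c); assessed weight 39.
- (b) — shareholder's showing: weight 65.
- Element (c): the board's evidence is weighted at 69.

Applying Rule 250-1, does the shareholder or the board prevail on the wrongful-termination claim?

shareholder

— Issue I —
Stage I.1 — burden on shareholder; standard: a clear and cogent showing (weight is at least 70).
    (a): 78 (board's 18 disregarded) ≥ 70 [met]
  Stage I.1 carried; the burden shifts to the board.
Stage I.2 — burden on board; standard: a clear and cogent showing (weight is at least 70).
    (b): 66 (shareholder's 65 disregarded) < 70 [not met]
    (c): 69 (shareholder's 39 disregarded) < 70 [not met]
  Not every element is met, so the board fails to carry Stage I.2.
So the shareholder prevails on this issue.
— Issue II —
Stage II.1 (shareholder, the preponderance of the evidence, weight exceeds 50): (d) 61 (board's 3 disregarded) > 50 — meets; (e) 55 (board's 3 disregarded) > 50 — meets.
  The shareholder carries Stage II.1; the board now bears the burden.
Stage II.2 (board, clear and convincing evidence, weight is at least 69): (f) 67 (shareholder's 95 disregarded) < 69 — fails.
  Not every element is met, so the board fails to carry Stage II.2.
So the shareholder prevails on this issue.
Per-issue: Issue I → shareholder; Issue II → shareholder. The shareholder must prevail on every issue; overall, the shareholder prevails.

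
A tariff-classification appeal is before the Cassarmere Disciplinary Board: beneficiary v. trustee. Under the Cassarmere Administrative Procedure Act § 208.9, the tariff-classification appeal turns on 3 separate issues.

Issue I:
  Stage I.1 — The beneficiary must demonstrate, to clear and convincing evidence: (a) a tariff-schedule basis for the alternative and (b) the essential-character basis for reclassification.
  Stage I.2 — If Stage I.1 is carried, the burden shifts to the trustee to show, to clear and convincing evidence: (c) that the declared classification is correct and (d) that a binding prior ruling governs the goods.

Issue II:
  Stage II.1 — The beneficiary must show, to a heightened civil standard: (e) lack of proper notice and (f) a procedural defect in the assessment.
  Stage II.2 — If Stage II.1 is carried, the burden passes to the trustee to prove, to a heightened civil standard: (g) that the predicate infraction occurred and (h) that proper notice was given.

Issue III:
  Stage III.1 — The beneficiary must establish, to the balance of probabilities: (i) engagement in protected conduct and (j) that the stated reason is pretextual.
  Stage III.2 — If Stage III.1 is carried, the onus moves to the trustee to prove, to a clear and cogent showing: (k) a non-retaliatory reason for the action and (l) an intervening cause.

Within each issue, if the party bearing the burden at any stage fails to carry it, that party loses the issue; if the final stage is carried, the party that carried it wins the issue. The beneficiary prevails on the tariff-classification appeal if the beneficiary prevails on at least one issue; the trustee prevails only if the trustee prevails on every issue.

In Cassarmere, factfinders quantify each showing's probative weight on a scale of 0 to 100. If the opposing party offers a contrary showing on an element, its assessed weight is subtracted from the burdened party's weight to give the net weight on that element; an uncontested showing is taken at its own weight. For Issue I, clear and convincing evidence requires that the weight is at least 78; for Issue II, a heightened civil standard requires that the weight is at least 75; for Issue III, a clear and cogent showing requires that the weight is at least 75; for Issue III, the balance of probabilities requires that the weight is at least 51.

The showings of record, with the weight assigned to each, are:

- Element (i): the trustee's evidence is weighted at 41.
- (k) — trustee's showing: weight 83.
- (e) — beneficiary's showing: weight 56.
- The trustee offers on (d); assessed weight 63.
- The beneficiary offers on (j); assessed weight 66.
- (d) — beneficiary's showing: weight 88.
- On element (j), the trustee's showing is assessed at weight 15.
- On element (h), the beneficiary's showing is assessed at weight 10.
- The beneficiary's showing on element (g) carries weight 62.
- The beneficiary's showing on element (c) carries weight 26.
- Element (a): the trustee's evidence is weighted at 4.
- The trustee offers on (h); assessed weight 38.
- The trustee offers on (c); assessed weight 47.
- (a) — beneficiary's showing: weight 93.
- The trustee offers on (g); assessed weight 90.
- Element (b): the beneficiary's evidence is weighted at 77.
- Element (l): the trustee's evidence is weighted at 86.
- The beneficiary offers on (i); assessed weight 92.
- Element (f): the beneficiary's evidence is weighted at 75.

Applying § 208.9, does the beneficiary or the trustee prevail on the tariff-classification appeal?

— Issue I —
Stage I.1 (beneficiary, clear and convincing evidence, weight is at least 78): (a) net 93−4=89 ≥ 78 — meets; (b) 77 < 78 — fails.
  The beneficiary does not carry Stage I.1.
The trustee prevails on this issue.
— Issue II —
At Stage II.1 the beneficiary must meet a heightened civil standard (weight is at least 75): on (e) the weight is 56, < 75, so (e) does not meet the standard; on (f) the weight is 75, ≥ 75, so (f) meets the standard.
  Not every element is met, so the beneficiary fails to carry Stage II.1.
So the trustee prevails on this issue.
— Issue III —
At Stage III.1 the beneficiary must meet the balance of probabilities (weight is at least 51): on (i) the weight is 92 less the opposing 41 gives net 51, ≥ 51, so (i) meets the standard; on (j) the weight is 66 less the opposing 15 gives net 51, ≥ 51, so (j) meets the standard.
  All elements met. The burden passes to the trustee.
At Stage III.2 the trustee must meet a clear and cogent showing (weight is at least 75): on (k) the weight is 83, ≥ 75, so (k) meets the standard; on (l) the weight is 86, ≥ 75, so (l) meets the standard.
  The trustee carries the last stage.
All stages carried — the trustee prevails on this issue.
Per-issue: Issue I → trustee; Issue II → trustee; Issue III → trustee. The beneficiary must prevail on at least one issue; overall, the trustee prevails.

trustee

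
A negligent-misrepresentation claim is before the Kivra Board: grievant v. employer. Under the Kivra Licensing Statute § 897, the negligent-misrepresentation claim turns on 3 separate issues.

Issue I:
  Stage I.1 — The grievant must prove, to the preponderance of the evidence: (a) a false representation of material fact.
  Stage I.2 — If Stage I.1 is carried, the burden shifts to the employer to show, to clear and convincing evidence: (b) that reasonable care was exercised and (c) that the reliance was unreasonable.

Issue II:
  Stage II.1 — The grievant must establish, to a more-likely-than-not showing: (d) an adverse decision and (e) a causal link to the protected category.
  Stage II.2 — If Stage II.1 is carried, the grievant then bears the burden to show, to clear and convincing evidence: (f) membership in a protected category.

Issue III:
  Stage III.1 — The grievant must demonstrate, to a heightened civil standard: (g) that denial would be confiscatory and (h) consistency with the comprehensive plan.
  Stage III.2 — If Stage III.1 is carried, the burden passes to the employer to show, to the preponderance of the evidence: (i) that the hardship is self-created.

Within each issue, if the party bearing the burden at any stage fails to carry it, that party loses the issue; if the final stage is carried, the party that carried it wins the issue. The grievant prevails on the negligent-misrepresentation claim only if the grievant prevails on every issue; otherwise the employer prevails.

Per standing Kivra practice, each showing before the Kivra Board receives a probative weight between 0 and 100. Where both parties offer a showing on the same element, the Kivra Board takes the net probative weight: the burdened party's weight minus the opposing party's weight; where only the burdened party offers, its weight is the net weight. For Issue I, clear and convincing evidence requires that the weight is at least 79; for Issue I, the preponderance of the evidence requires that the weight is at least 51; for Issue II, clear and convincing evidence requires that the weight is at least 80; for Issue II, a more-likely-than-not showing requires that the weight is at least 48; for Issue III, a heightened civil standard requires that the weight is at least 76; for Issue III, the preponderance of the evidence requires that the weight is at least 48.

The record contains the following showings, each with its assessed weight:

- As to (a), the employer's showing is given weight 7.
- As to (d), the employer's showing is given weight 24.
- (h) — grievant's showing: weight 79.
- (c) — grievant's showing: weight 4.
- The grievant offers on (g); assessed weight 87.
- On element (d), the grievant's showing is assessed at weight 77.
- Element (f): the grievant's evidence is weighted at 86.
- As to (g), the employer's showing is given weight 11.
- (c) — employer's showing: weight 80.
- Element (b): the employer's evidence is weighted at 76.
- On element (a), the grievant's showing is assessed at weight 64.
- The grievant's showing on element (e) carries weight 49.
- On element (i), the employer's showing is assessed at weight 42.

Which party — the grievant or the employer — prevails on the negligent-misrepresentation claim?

grievant

— Issue I —
Stage I.1 (grievant, the preponderance of the evidence, weight is at least 51): (a) net 64−7=57 ≥ 51 — meets.
  Stage I.1 is satisfied; the onus moves to the employer.
Stage I.2 (employer, clear and convincing evidence, weight is at least 79): (b) 76 < 79 — fails; (c) net 80−4=76 < 79 — fails.
  Stage I.2 not carried; the employer fails its burden.
So the grievant prevails on this issue.
— Issue II —
At Stage II.1 the grievant must meet a more-likely-than-not showing (weight is at least 48): on (d) the weight is 77 less the opposing 24 gives net 53, ≥ 48, so (d) meets the standard; on (e) the weight is 49, ≥ 48, so (e) meets the standard.
  All elements met. The grievant retains the burden for Stage II.2.
At Stage II.2 the grievant must meet clear and convincing evidence (weight is at least 80): on (f) the weight is 86, which does reach 80, so (f) meets the standard.
  All elements met at the final stage.
With every stage satisfied, the grievant prevails on this issue.
— Issue III —
Stage III.1 — burden on grievant; standard: a heightened civil standard (weight is at least 76).
    (g): 87 − 11 = 76 ≥ 76 [met]
    (h): 79 ≥ 76 [met]
  Stage III.1 carried; the burden shifts to the employer.
Stage III.2 — burden on employer; standard: the preponderance of the evidence (weight is at least 48).
    (i): 42 < 48 [not met]
  Stage III.2 not carried; the employer fails its burden.
The analysis ends at Stage III.2; the grievant prevails on this issue.
Per-issue: Issue I → grievant; Issue II → grievant; Issue III → grievant. The grievant must prevail on every issue; overall, the grievant prevails.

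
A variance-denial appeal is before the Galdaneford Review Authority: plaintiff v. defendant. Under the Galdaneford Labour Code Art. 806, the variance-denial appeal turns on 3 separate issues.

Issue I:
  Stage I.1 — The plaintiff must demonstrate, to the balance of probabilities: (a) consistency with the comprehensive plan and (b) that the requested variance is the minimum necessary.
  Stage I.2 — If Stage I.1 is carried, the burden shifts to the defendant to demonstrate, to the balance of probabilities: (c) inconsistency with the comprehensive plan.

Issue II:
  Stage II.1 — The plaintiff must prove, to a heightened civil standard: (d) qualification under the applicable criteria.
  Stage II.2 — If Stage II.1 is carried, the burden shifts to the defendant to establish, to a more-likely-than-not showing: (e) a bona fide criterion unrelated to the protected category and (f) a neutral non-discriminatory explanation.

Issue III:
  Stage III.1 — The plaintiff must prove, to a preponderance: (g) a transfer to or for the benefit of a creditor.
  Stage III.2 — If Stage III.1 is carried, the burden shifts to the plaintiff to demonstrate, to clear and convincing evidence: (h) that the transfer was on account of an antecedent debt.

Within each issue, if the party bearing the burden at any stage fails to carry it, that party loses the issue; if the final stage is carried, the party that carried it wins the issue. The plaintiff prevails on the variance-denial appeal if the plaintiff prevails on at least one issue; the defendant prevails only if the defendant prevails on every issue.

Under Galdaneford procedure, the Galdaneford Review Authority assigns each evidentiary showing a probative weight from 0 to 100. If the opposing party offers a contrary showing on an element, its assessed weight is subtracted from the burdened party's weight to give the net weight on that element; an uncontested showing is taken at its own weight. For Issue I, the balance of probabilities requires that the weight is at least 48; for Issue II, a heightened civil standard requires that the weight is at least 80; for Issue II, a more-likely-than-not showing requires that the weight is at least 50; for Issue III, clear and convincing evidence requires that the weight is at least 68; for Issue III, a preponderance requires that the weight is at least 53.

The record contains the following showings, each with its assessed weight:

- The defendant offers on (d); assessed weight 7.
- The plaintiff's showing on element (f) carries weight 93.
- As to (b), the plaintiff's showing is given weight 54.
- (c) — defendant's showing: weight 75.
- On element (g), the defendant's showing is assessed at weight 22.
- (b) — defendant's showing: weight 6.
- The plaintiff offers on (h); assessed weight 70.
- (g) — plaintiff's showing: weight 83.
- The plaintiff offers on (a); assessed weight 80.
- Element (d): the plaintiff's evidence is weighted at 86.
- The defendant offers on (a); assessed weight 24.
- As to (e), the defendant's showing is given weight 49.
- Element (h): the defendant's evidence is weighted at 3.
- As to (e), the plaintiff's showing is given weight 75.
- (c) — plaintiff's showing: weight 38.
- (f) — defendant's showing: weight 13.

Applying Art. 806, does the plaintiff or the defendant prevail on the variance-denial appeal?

— Issue I —
Stage I.1 (plaintiff, the balance of probabilities, weight is at least 48): (a) net 80−24=56 ≥ 48 — meets; (b) net 54−6=48 ≥ 48 — meets.
  Stage I.1 is satisfied; the onus moves to the defendant.
Stage I.2 (defendant, the balance of probabilities, weight is at least 48): (c) net 75−38=37 < 48 — fails.
  Not every element is met, so the defendant fails to carry Stage I.2.
The plaintiff prevails on this issue.
— Issue II —
Stage II.1 — burden on plaintiff; standard: a heightened civil standard (weight is at least 80).
    (d): 86 − 7 = 79 < 80 [not met]
  Stage II.1 not carried; the plaintiff fails its burden.
The analysis ends at Stage II.1; the defendant prevails on this issue.
— Issue III —
Stage III.1 (plaintiff, a preponderance, weight is at least 53): (g) net 83−22=61 ≥ 53 — meets.
  Stage III.1 is satisfied; the plaintiff continues to bear the burden.
Stage III.2 (plaintiff, clear and convincing evidence, weight is at least 68): (h) net 70−3=67 < 68 — fails.
  The plaintiff does not carry Stage III.2.
So the defendant prevails on this issue.
Per-issue: Issue I → plaintiff; Issue II → defendant; Issue III → defendant. The plaintiff must prevail on at least one issue; overall, the plaintiff prevails.

plaintiff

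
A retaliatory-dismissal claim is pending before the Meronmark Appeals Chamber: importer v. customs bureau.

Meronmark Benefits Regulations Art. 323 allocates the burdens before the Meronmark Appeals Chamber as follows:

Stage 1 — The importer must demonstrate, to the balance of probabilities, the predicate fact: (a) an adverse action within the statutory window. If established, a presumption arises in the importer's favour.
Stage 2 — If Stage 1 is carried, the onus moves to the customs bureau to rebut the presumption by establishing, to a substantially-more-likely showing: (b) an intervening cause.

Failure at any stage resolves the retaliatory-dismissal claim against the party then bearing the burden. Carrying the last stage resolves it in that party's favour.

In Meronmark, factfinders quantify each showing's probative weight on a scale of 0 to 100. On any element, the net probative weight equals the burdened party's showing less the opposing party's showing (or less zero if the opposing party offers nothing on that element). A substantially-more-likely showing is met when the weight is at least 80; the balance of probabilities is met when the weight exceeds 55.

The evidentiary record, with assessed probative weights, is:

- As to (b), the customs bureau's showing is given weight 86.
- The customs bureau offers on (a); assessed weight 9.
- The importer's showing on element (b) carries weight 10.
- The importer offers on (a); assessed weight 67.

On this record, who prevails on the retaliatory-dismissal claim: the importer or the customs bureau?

importer

Stage 1 (importer, the balance of probabilities, weight exceeds 55): (a) net 67−9=58 > 55 — meets.
  All elements met. The burden passes to the customs bureau.
Stage 2 (customs bureau, a substantially-more-likely showing, weight is at least 80): (b) net 86−10=76 < 80 — fails.
  The customs bureau does not carry Stage 2.
The analysis ends at Stage 2; the importer prevails.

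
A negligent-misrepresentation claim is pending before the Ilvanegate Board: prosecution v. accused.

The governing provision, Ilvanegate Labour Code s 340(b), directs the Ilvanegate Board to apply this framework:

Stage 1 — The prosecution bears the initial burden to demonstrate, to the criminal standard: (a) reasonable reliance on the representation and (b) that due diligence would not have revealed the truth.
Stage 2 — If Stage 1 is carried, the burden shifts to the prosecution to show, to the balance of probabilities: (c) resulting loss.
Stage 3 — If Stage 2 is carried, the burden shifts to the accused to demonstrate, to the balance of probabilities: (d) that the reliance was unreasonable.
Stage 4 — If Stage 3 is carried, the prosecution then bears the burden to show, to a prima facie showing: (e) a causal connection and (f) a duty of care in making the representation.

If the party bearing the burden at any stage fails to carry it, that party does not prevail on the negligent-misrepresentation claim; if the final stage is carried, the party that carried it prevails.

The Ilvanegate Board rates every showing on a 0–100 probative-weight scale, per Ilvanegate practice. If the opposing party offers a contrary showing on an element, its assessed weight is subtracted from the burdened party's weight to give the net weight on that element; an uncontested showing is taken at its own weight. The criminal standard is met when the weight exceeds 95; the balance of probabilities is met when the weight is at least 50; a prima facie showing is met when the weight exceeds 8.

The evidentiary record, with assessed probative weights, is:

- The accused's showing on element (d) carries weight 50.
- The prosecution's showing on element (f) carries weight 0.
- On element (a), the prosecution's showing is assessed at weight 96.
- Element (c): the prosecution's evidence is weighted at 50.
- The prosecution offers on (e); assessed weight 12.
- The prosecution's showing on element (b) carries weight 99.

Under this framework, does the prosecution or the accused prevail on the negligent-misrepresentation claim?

accused

At Stage 1 the prosecution must meet the criminal standard (weight exceeds 95): on (a) the weight is 96, which does exceed 95, so (a) meets the standard; on (b) the weight is 99, > 95, so (b) meets the standard.
  Stage 1 is satisfied; the prosecution continues to bear the burden.
At Stage 2 the prosecution must meet the balance of probabilities (weight is at least 50): on (c) the weight is 50, which does reach 50, so (c) meets the standard.
  Stage 2 carried; the burden shifts to the accused.
At Stage 3 the accused must meet the balance of probabilities (weight is at least 50): on (d) the weight is 50, ≥ 50, so (d) meets the standard.
  The accused carries Stage 3; the prosecution now bears the burden.
At Stage 4 the prosecution must meet a prima facie showing (weight exceeds 8): on (e) the weight is 12, > 8, so (e) meets the standard; on (f) the weight is 0, ≤ 8, so (f) does not meet the standard.
  Not every element is met, so the prosecution fails to carry Stage 4.
The accused prevails.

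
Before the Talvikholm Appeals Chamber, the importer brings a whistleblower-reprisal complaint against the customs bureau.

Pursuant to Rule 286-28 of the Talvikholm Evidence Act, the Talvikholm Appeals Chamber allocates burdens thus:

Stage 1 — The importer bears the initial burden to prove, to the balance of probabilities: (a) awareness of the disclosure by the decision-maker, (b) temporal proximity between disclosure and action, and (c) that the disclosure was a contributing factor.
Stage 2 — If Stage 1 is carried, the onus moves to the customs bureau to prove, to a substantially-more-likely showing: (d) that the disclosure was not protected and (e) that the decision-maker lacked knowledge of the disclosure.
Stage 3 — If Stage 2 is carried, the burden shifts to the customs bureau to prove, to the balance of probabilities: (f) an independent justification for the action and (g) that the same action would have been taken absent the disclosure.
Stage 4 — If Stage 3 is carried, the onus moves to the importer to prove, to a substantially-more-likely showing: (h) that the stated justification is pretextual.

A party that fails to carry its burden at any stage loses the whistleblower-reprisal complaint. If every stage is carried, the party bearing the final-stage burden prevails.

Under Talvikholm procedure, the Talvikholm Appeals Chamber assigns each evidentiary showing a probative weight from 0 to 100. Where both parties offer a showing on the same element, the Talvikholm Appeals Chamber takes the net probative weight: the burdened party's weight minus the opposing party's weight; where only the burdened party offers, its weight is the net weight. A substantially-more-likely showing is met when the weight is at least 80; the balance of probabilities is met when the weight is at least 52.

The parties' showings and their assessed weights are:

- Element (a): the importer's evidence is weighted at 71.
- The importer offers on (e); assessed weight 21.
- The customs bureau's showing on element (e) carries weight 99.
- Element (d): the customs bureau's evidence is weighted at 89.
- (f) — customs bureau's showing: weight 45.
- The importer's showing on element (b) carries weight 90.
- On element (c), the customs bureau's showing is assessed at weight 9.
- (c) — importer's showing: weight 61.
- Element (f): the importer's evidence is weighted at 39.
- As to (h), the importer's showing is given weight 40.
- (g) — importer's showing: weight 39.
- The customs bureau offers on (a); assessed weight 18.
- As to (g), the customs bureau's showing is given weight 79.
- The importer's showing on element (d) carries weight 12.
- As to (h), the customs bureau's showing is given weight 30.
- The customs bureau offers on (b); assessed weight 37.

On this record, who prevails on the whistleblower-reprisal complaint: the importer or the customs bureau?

importer

Stage 1 (importer, the balance of probabilities, weight is at least 52): (a) net 71−18=53 ≥ 52 — meets; (b) net 90−37=53 ≥ 52 — meets; (c) net 61−9=52 ≥ 52 — meets.
  Stage 1 carried; the burden shifts to the customs bureau.
Stage 2 (customs bureau, a substantially-more-likely showing, weight is at least 80): (d) net 89−12=77 < 80 — fails; (e) net 99−21=78 < 80 — fails.
  The customs bureau does not carry Stage 2.
The analysis ends at Stage 2; the importer prevails.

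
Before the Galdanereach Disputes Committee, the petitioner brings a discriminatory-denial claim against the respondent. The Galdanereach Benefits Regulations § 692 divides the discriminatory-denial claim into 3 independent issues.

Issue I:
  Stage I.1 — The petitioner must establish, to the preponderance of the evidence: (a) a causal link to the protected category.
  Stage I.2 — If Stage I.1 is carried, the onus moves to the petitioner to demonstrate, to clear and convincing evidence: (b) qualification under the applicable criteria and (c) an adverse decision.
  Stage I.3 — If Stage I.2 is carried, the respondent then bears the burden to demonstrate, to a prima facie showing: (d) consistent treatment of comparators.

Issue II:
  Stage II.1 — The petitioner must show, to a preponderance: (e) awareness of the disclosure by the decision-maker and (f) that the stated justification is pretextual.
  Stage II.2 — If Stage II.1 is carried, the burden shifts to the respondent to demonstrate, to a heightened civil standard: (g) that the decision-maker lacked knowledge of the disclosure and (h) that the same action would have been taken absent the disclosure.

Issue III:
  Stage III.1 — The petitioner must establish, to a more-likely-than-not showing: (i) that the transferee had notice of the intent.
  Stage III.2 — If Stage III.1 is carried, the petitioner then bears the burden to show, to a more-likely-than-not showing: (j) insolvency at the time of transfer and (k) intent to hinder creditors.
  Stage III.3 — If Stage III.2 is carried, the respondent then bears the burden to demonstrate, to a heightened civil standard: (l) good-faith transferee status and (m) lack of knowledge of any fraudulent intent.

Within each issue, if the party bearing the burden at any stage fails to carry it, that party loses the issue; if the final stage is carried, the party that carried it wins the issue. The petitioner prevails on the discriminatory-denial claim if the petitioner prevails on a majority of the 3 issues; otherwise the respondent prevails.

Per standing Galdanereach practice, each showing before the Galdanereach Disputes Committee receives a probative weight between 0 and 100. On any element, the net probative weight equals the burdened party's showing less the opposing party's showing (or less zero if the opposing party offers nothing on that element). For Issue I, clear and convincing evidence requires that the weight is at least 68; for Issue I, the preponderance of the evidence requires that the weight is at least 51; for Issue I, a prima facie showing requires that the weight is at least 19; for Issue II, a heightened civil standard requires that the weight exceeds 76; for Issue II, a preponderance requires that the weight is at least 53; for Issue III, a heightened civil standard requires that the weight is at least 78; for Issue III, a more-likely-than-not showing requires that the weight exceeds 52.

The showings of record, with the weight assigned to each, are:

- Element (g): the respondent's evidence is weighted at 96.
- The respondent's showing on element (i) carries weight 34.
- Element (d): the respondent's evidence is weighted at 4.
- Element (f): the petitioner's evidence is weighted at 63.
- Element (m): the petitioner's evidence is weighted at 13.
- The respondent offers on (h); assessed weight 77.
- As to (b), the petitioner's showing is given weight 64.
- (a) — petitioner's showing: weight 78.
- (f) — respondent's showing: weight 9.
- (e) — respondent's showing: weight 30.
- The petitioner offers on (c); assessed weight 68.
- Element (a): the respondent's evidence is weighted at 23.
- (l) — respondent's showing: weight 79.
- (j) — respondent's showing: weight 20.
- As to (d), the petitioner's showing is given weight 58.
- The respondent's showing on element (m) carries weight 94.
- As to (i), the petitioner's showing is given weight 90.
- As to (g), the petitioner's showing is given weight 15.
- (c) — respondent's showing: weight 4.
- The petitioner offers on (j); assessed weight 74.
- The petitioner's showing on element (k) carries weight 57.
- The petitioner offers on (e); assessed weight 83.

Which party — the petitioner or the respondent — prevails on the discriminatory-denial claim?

respondent

— Issue I —
Stage I.1 (petitioner, the preponderance of the evidence, weight is at least 51): (a) net 78−23=55 ≥ 51 — meets.
  Stage I.1 carried; the burden remains with the petitioner.
Stage I.2 (petitioner, clear and convincing evidence, weight is at least 68): (b) 64 < 68 — fails; (c) net 68−4=64 < 68 — fails.
  Not every element is met, so the petitioner fails to carry Stage I.2.
The respondent prevails on this issue.
— Issue II —
Stage II.1 (petitioner, a preponderance, weight is at least 53): (e) net 83−30=53 ≥ 53 — meets; (f) net 63−9=54 ≥ 53 — meets.
  Stage II.1 carried; the burden shifts to the respondent.
Stage II.2 (respondent, a heightened civil standard, weight exceeds 76): (g) net 96−15=81 > 76 — meets; (h) 77 > 76 — meets.
  Stage II.2 carried; the final stage is satisfied.
Every stage carried; the respondent prevails on this issue.
— Issue III —
Stage III.1 — burden on petitioner; standard: a more-likely-than-not showing (weight exceeds 52).
    (i): 90 − 34 = 56 > 52 [met]
  Stage III.1 carried; the burden remains with the petitioner.
Stage III.2 — burden on petitioner; standard: a more-likely-than-not showing (weight exceeds 52).
    (j): 74 − 20 = 54 > 52 [met]
    (k): 57 > 52 [met]
  Stage III.2 carried; the burden shifts to the respondent.
Stage III.3 — burden on respondent; standard: a heightened civil standard (weight is at least 78).
    (l): 79 ≥ 78 [met]
    (m): 94 − 13 = 81 ≥ 78 [met]
  The respondent carries the last stage.
With every stage satisfied, the respondent prevails on this issue.
Per-issue: Issue I → respondent; Issue II → respondent; Issue III → respondent. The petitioner must prevail on a majority of issues; overall, the respondent prevails.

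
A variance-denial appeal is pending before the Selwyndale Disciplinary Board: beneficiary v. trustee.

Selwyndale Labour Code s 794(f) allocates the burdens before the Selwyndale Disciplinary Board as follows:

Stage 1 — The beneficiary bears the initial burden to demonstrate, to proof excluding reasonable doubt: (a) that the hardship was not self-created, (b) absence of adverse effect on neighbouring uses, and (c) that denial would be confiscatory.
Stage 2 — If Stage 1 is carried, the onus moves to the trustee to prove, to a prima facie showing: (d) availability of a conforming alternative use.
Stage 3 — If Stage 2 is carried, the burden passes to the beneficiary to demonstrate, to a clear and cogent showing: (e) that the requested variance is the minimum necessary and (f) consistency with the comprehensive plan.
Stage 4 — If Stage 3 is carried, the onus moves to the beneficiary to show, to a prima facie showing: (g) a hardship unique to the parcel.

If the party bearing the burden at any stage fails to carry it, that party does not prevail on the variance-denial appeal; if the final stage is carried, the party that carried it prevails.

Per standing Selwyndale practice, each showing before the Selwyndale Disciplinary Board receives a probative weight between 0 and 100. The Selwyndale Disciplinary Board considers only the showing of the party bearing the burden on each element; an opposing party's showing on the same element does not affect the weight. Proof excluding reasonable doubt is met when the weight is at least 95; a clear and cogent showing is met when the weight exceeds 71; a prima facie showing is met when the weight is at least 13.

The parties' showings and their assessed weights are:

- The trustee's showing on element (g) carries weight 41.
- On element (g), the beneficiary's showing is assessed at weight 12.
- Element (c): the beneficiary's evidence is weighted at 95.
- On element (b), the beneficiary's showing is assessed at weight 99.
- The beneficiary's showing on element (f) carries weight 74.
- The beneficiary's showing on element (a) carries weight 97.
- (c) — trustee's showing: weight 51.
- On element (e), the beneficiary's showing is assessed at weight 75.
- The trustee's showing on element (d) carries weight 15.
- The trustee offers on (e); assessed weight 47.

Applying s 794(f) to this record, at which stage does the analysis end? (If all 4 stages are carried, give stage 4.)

Stage 1 — burden on beneficiary; standard: proof excluding reasonable doubt (weight is at least 95).
    (a): 97 ≥ 95 [met]
    (b): 99 ≥ 95 [met]
    (c): 95 (trustee's 51 disregarded) ≥ 95 [met]
  The beneficiary carries Stage 1; the trustee now bears the burden.
Stage 2 — burden on trustee; standard: a prima facie showing (weight is at least 13).
    (d): 15 ≥ 13 [met]
  The trustee carries Stage 2; the beneficiary now bears the burden.
Stage 3 — burden on beneficiary; standard: a clear and cogent showing (weight exceeds 71).
    (e): 75 (trustee's 47 disregarded) > 71 [met]
    (f): 74 > 71 [met]
  Stage 3 is satisfied; the beneficiary continues to bear the burden.
Stage 4 — burden on beneficiary; standard: a prima facie showing (weight is at least 13).
    (g): 12 (trustee's 41 disregarded) < 13 [not met]
  Not every element is met, so the beneficiary fails to carry Stage 4.
So the trustee prevails.

stage 4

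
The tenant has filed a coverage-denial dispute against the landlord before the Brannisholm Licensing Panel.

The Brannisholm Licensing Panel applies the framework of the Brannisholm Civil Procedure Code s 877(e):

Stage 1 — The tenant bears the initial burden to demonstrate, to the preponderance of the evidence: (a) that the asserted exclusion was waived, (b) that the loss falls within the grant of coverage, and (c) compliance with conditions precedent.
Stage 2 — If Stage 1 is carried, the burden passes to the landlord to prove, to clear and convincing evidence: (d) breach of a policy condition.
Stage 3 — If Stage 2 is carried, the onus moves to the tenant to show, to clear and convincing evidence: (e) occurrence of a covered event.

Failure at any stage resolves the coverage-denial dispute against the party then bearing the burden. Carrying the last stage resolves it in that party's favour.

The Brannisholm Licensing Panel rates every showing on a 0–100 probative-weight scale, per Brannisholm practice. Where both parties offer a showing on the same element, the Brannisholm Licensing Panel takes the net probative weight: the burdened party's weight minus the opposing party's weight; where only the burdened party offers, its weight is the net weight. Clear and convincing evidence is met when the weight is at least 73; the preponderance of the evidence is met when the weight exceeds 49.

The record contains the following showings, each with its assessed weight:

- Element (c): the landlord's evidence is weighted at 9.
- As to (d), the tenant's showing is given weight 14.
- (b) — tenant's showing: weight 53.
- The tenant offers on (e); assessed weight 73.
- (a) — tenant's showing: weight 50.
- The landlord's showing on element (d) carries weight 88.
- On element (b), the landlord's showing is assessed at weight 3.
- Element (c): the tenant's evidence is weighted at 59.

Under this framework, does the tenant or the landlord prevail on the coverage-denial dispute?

tenant

Stage 1 — burden on tenant; standard: the preponderance of the evidence (weight exceeds 49).
    (a): 50 > 49 [met]
    (b): 53 − 3 = 50 > 49 [met]
    (c): 59 − 9 = 50 > 49 [met]
  The tenant carries Stage 1; the landlord now bears the burden.
Stage 2 — burden on landlord; standard: clear and convincing evidence (weight is at least 73).
    (d): 88 − 14 = 74 ≥ 73 [met]
  Stage 2 carried; the burden shifts to the tenant.
Stage 3 — burden on tenant; standard: clear and convincing evidence (weight is at least 73).
    (e): 73 ≥ 73 [met]
  All elements met at the final stage.
All stages carried — the tenant prevails.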